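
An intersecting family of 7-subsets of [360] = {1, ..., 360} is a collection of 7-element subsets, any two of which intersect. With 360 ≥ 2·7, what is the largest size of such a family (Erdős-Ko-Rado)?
max |F| = C(359, 6) = 2850984183439

Erdős-Ko-Rado (1961): when n ≥ 2k, max |F| = C(n−1, k−1). The bound is attained by the star {A : i ∈ A} for any fixed i ∈ [n]. Here C(360−1, 7−1) = C(359, 6) = 2850984183439.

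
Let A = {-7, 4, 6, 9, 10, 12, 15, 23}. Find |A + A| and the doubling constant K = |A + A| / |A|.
K = |A + A| / |A| = 28/8 = 7/2

Enumerate A + A = {a + b : a, b ∈ A}. With |A| = 8, there are |A|^2 = 64 ordered sum pairs; collecting distinct values, A + A = {-14, -3, -1, 2, 3, 5, 8, 10, 12, 13, 14, 15, 16, 18, 19, 20, 21, 22, 24, 25, 27, 29, 30, 32, 33, 35, 38, 46}, so |A + A| = 28. Thus K = 28/8 = 7/2. For comparison, the minimum possible |A + A| over all 8-element sets is 2·8 − 1 = 15 (so min K = 15/8), attained only by arithmetic progressions.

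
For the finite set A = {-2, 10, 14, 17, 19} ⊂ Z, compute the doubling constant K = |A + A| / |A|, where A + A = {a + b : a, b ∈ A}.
K = |A + A| / |A| = 15/5 = 3

Enumerate A + A = {a + b : a, b ∈ A}. With |A| = 5, there are |A|^2 = 25 ordered sum pairs; collecting distinct values, A + A = {-4, 8, 12, 15, 17, 20, 24, 27, 28, 29, 31, 33, 34, 36, 38}, so |A + A| = 15. Thus K = 15/5 = 3. For comparison, the minimum possible |A + A| over all 5-element sets is 2·5 − 1 = 9 (so min K = 9/5), attained only by arithmetic progressions.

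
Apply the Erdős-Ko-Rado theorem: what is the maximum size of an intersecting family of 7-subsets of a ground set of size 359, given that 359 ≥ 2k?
max |F| = C(358, 6) = 2803335422713

Erdős-Ko-Rado (1961): when n ≥ 2k, max |F| = C(n−1, k−1). The bound is attained by the star {A : i ∈ A} for any fixed i ∈ [n]. Here C(359−1, 7−1) = C(358, 6) = 2803335422713.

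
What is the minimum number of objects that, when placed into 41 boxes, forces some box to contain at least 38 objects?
n = (38 − 1)·41 + 1 = 1518

By the generalised pigeonhole principle, to guarantee some box contains ≥ r objects we need more than (r − 1) · k objects total. Threshold: n = (r − 1) · k + 1. With r = 38 and k = 41: n = 37 · 41 + 1 = 1517 + 1 = 1518. For n = 1517 = 37 · 41, we can put exactly 37 objects in every box, avoiding 38 in any single one — so 1518 is tight.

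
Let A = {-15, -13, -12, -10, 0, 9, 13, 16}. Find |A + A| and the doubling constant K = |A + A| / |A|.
K = |A + A| / |A| = 32/8 = 4

Enumerate A + A = {a + b : a, b ∈ A}. With |A| = 8, there are |A|^2 = 64 ordered sum pairs; collecting distinct values, A + A = {-30, -28, -27, -26, -25, -24, -23, -22, -20, -15, -13, -12, -10, -6, -4, -3, -2, -1, 0, 1, 3, 4, 6, 9, 13, 16, 18, 22, 25, 26, 29, 32}, so |A + A| = 32. Thus K = 32/8 = 4. For comparison, the minimum possible |A + A| over all 8-element sets is 2·8 − 1 = 15 (so min K = 15/8), attained only by arithmetic progressions.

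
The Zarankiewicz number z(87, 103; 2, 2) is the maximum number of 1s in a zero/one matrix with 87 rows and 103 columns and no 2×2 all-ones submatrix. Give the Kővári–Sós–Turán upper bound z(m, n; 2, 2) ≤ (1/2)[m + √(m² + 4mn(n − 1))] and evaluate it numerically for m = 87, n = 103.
z(87, 103; 2, 2) ≤ (1/2)[87 + √(87² + 4·87·103·102)] = (1/2)[87 + √3663657] = 1000.5341

Kővári–Sós–Turán: let r_1, ..., r_87 be the row sums and z = Σ r_i the total number of 1s. Each pair of columns can share at most one row with both entries 1 (else a 2×2 all-ones block appears), so Σ_i C(r_i, 2) ≤ C(103, 2) = 5253. By convexity Σ_i C(r_i, 2) ≥ 87·C(z/87, 2) = z(z − 87)/(2·87), giving z² − 87z − 87·103·102 ≤ 0 and hence z ≤ (1/2)[87 + √(7569 + 4·914022)] = (1/2)[87 + √3663657] ≈ (1/2)(87 + 1914.0682) = 1000.5341.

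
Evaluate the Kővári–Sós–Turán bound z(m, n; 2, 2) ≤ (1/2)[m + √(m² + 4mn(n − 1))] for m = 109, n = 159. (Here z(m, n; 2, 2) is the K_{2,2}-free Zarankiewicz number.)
z(109, 159; 2, 2) ≤ (1/2)[109 + √(109² + 4·109·159·158)] = (1/2)[109 + √10965073] = 1710.1776

Kővári–Sós–Turán: let r_1, ..., r_109 be the row sums and z = Σ r_i the total number of 1s. Each pair of columns can share at most one row with both entries 1 (else a 2×2 all-ones block appears), so Σ_i C(r_i, 2) ≤ C(159, 2) = 12561. By convexity Σ_i C(r_i, 2) ≥ 109·C(z/109, 2) = z(z − 109)/(2·109), giving z² − 109z − 109·159·158 ≤ 0 and hence z ≤ (1/2)[109 + √(11881 + 4·2738298)] = (1/2)[109 + √10965073] ≈ (1/2)(109 + 3311.3552) = 1710.1776.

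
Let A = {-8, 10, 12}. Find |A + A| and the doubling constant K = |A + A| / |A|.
K = |A + A| / |A| = 6/3 = 2

Enumerate A + A = {a + b : a, b ∈ A}. With |A| = 3, there are |A|^2 = 9 ordered sum pairs; collecting distinct values, A + A = {-16, 2, 4, 20, 22, 24}, so |A + A| = 6. Thus K = 6/3 = 2. For comparison, the minimum possible |A + A| over all 3-element sets is 2·3 − 1 = 5 (so min K = 5/3), attained only by arithmetic progressions.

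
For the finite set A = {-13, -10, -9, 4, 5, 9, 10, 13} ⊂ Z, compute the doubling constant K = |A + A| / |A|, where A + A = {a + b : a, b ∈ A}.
K = |A + A| / |A| = 30/8 = 15/4

Enumerate A + A = {a + b : a, b ∈ A}. With |A| = 8, there are |A|^2 = 64 ordered sum pairs; collecting distinct values, A + A = {-26, -23, -22, -20, -19, -18, -9, -8, -6, -5, -4, -3, -1, 0, 1, 3, 4, 8, 9, 10, 13, 14, 15, 17, 18, 19, 20, 22, 23, 26}, so |A + A| = 30. Thus K = 30/8 = 15/4. For comparison, the minimum possible |A + A| over all 8-element sets is 2·8 − 1 = 15 (so min K = 15/8), attained only by arithmetic progressions.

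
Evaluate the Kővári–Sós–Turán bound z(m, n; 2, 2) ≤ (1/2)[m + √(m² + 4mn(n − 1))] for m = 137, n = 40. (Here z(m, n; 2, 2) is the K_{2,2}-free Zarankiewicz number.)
z(137, 40; 2, 2) ≤ (1/2)[137 + √(137² + 4·137·40·39)] = (1/2)[137 + √873649] = 535.846

Kővári–Sós–Turán: let r_1, ..., r_137 be the row sums and z = Σ r_i the total number of 1s. Each pair of columns can share at most one row with both entries 1 (else a 2×2 all-ones block appears), so Σ_i C(r_i, 2) ≤ C(40, 2) = 780. By convexity Σ_i C(r_i, 2) ≥ 137·C(z/137, 2) = z(z − 137)/(2·137), giving z² − 137z − 137·40·39 ≤ 0 and hence z ≤ (1/2)[137 + √(18769 + 4·213720)] = (1/2)[137 + √873649] ≈ (1/2)(137 + 934.6919) = 535.846.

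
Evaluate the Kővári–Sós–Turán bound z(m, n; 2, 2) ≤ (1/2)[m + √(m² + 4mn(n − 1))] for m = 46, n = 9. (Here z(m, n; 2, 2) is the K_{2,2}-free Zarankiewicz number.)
z(46, 9; 2, 2) ≤ (1/2)[46 + √(46² + 4·46·9·8)] = (1/2)[46 + √15364] = 84.9758

Kővári–Sós–Turán: let r_1, ..., r_46 be the row sums and z = Σ r_i the total number of 1s. Each pair of columns can share at most one row with both entries 1 (else a 2×2 all-ones block appears), so Σ_i C(r_i, 2) ≤ C(9, 2) = 36. By convexity Σ_i C(r_i, 2) ≥ 46·C(z/46, 2) = z(z − 46)/(2·46), giving z² − 46z − 46·9·8 ≤ 0 and hence z ≤ (1/2)[46 + √(2116 + 4·3312)] = (1/2)[46 + √15364] ≈ (1/2)(46 + 123.9516) = 84.9758.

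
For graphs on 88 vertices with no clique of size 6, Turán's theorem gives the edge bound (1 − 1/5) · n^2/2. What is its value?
Turán density bound = (4/5) · 88^2/2 = 15488/5 ≈ 3097.6

Turán's theorem: ex(n, K_{r+1}) is achieved by the complete r-partite Turán graph T(n, r) with parts as balanced as possible, and is at most (1 − 1/r) · n^2/2. For r = 5, n = 88: the density bound is (4/5) · 7744/2 = 15488/5 ≈ 3097.6. The integer-valued extremum is e(T(88, 5)) = 3097, which is strictly less than the density bound 15488/5 since 5 ∤ 88 (the parts of T(88, 5) cannot all be equal).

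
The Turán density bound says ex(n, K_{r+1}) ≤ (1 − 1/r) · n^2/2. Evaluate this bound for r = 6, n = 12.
Turán density bound = (5/6) · 12^2/2 = 60

Turán's theorem: ex(n, K_{r+1}) is achieved by the complete r-partite Turán graph T(n, r) with parts as balanced as possible, and is at most (1 − 1/r) · n^2/2. For r = 6, n = 12: the density bound is (5/6) · 144/2 = 60. Since 6 ∣ 12, the Turán graph T(12, 6) has parts of equal size 2, and its edge count e(T(12, 6)) = 60 attains the density bound exactly.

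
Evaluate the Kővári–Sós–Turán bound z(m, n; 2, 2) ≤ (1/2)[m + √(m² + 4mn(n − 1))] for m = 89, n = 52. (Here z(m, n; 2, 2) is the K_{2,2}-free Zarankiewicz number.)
z(89, 52; 2, 2) ≤ (1/2)[89 + √(89² + 4·89·52·51)] = (1/2)[89 + √952033] = 532.3609

Kővári–Sós–Turán: let r_1, ..., r_89 be the row sums and z = Σ r_i the total number of 1s. Each pair of columns can share at most one row with both entries 1 (else a 2×2 all-ones block appears), so Σ_i C(r_i, 2) ≤ C(52, 2) = 1326. By convexity Σ_i C(r_i, 2) ≥ 89·C(z/89, 2) = z(z − 89)/(2·89), giving z² − 89z − 89·52·51 ≤ 0 and hence z ≤ (1/2)[89 + √(7921 + 4·236028)] = (1/2)[89 + √952033] ≈ (1/2)(89 + 975.7218) = 532.3609.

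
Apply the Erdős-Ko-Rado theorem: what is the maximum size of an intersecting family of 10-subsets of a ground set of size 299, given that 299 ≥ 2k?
max |F| = C(298, 9) = 45207677551849890

The Erdős-Ko-Rado theorem states: for n ≥ 2k, an intersecting family of k-subsets of an n-element set has size at most C(n − 1, k − 1), with equality for 'star' families {A ⊆ [n] : |A| = k, i ∈ A} (fix an element i). For n = 299, k = 10: C(298, 9) = 45207677551849890.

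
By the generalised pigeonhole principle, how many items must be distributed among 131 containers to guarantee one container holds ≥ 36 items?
n = (36 − 1)·131 + 1 = 4586

By the generalised pigeonhole principle, to guarantee some box contains ≥ r objects we need more than (r − 1) · k objects total. Threshold: n = (r − 1) · k + 1. With r = 36 and k = 131: n = 35 · 131 + 1 = 4585 + 1 = 4586. For n = 4585 = 35 · 131, we can put exactly 35 objects in every box, avoiding 36 in any single one — so 4586 is tight.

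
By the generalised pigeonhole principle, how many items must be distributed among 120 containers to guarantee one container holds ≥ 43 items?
n = (43 − 1)·120 + 1 = 5041

By the generalised pigeonhole principle, to guarantee some box contains ≥ r objects we need more than (r − 1) · k objects total. Threshold: n = (r − 1) · k + 1. With r = 43 and k = 120: n = 42 · 120 + 1 = 5040 + 1 = 5041. For n = 5040 = 42 · 120, we can put exactly 42 objects in every box, avoiding 43 in any single one — so 5041 is tight.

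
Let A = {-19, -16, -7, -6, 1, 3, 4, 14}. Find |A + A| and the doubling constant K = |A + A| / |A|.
K = |A + A| / |A| = 28/8 = 7/2

Enumerate A + A = {a + b : a, b ∈ A}. With |A| = 8, there are |A|^2 = 64 ordered sum pairs; collecting distinct values, A + A = {-38, -35, -32, -26, -25, -23, -22, -18, -16, -15, -14, -13, -12, -6, -5, -4, -3, -2, 2, 4, 5, 6, 7, 8, 15, 17, 18, 28}, so |A + A| = 28. Thus K = 28/8 = 7/2. For comparison, the minimum possible |A + A| over all 8-element sets is 2·8 − 1 = 15 (so min K = 15/8), attained only by arithmetic progressions.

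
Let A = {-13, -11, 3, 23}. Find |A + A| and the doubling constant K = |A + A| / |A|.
K = |A + A| / |A| = 10/4 = 5/2

Enumerate A + A = {a + b : a, b ∈ A}. With |A| = 4, there are |A|^2 = 16 ordered sum pairs; collecting distinct values, A + A = {-26, -24, -22, -10, -8, 6, 10, 12, 26, 46}, so |A + A| = 10. Thus K = 10/4 = 5/2. For comparison, the minimum possible |A + A| over all 4-element sets is 2·4 − 1 = 7 (so min K = 7/4), attained only by arithmetic progressions.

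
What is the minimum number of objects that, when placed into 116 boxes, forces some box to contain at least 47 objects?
n = (47 − 1)·116 + 1 = 5337

By the generalised pigeonhole principle, to guarantee some box contains ≥ r objects we need more than (r − 1) · k objects total. Threshold: n = (r − 1) · k + 1. With r = 47 and k = 116: n = 46 · 116 + 1 = 5336 + 1 = 5337. For n = 5336 = 46 · 116, we can put exactly 46 objects in every box, avoiding 47 in any single one — so 5337 is tight.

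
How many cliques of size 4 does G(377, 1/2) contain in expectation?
E[# K_4] = C(377, 4) · (1/2)^C(4, 2) = 828363250 / 2^6 = 414181625/32 = 12943175.78125

For each 4-subset S of vertices (there are C(377, 4) = 828363250 such S), let X_S = 1 if S induces a K_4 (all C(4, 2) = 6 edges present). Then P(X_S = 1) = (1/2)^6 = 1/64. By linearity of expectation, E[# K_4] = C(377, 4) · (1/2)^6 = 828363250 / 64 = 414181625/32 = 12943175.78125.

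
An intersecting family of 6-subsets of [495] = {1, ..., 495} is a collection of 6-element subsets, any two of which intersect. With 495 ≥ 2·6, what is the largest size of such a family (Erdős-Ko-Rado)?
max |F| = C(494, 5) = 240234456098

The Erdős-Ko-Rado theorem states: for n ≥ 2k, an intersecting family of k-subsets of an n-element set has size at most C(n − 1, k − 1), with equality for 'star' families {A ⊆ [n] : |A| = k, i ∈ A} (fix an element i). For n = 495, k = 6: C(494, 5) = 240234456098.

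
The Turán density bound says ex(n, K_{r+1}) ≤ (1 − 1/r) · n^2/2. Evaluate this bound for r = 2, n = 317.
Turán density bound = (1/2) · 317^2/2 = 100489/4 ≈ 25122.25

Turán's theorem: ex(n, K_{r+1}) is achieved by the complete r-partite Turán graph T(n, r) with parts as balanced as possible, and is at most (1 − 1/r) · n^2/2. For r = 2, n = 317: the density bound is (1/2) · 100489/2 = 100489/4 ≈ 25122.25. The integer-valued extremum is e(T(317, 2)) = 25122, which is strictly less than the density bound 100489/4 since 2 ∤ 317 (the parts of T(317, 2) cannot all be equal).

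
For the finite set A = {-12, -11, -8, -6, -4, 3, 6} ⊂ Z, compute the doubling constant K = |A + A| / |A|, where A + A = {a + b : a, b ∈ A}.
K = |A + A| / |A| = 24/7

Enumerate A + A = {a + b : a, b ∈ A}. With |A| = 7, there are |A|^2 = 49 ordered sum pairs; collecting distinct values, A + A = {-24, -23, -22, -20, -19, -18, -17, -16, -15, -14, -12, -10, -9, -8, -6, -5, -3, -2, -1, 0, 2, 6, 9, 12}, so |A + A| = 24. Thus K = 24/7. For comparison, the minimum possible |A + A| over all 7-element sets is 2·7 − 1 = 13 (so min K = 13/7), attained only by arithmetic progressions.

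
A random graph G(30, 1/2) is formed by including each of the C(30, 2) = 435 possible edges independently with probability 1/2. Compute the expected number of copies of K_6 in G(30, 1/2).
E[# K_6] = C(30, 6) · (1/2)^C(6, 2) = 593775 / 2^15 ≈ 18.120575

For each 6-subset S of vertices (there are C(30, 6) = 593775 such S), let X_S = 1 if S induces a K_6 (all C(6, 2) = 15 edges present). Then P(X_S = 1) = (1/2)^15 = 1/32768. By linearity of expectation, E[# K_6] = C(30, 6) · (1/2)^15 = 593775 / 32768 ≈ 18.120575.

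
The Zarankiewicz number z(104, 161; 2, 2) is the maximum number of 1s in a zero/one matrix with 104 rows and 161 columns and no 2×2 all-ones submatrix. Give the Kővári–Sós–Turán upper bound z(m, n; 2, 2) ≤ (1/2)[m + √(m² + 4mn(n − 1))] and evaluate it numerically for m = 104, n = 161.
z(104, 161; 2, 2) ≤ (1/2)[104 + √(104² + 4·104·161·160)] = (1/2)[104 + √10726976] = 1689.6031

Kővári–Sós–Turán: let r_1, ..., r_104 be the row sums and z = Σ r_i the total number of 1s. Each pair of columns can share at most one row with both entries 1 (else a 2×2 all-ones block appears), so Σ_i C(r_i, 2) ≤ C(161, 2) = 12880. By convexity Σ_i C(r_i, 2) ≥ 104·C(z/104, 2) = z(z − 104)/(2·104), giving z² − 104z − 104·161·160 ≤ 0 and hence z ≤ (1/2)[104 + √(10816 + 4·2679040)] = (1/2)[104 + √10726976] ≈ (1/2)(104 + 3275.2063) = 1689.6031.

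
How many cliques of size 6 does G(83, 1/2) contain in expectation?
E[# K_6] = C(83, 6) · (1/2)^C(6, 2) = 377447148 / 2^15 = 94361787/8192 ≈ 11518.772827

For each 6-subset S of vertices (there are C(83, 6) = 377447148 such S), let X_S = 1 if S induces a K_6 (all C(6, 2) = 15 edges present). Then P(X_S = 1) = (1/2)^15 = 1/32768. By linearity of expectation, E[# K_6] = C(83, 6) · (1/2)^15 = 377447148 / 32768 = 94361787/8192 ≈ 11518.772827.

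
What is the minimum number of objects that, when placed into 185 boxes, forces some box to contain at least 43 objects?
n = (43 − 1)·185 + 1 = 7771

By the generalised pigeonhole principle, to guarantee some box contains ≥ r objects we need more than (r − 1) · k objects total. Threshold: n = (r − 1) · k + 1. With r = 43 and k = 185: n = 42 · 185 + 1 = 7770 + 1 = 7771. For n = 7770 = 42 · 185, we can put exactly 42 objects in every box, avoiding 43 in any single one — so 7771 is tight.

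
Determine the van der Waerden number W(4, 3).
W(4, 3) = 76

W(4, 3) = 76. The lower bound W(4, 3) > 75 comes from an explicit good 4-colouring of [1, 75]; the upper bound W(4, 3) ≤ 76 was verified by exhaustive search over 4-colourings of [1, 76].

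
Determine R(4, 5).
R(4, 5) = 25

Lower bound: an explicit 2-colouring of K_{24} (typically a Paley-type or other structured construction) avoids a red K_4 and a blue K_5, showing R(4, 5) > 24.
Upper bound: the simple Erdős–Szekeres recurrence only gives R(4, 5) ≤ 32; the tight bound R(4, 5) ≤ 25 requires a sharper case analysis (or computer search) of 2-colourings of K_{25}.
Hence R(4, 5) = 25.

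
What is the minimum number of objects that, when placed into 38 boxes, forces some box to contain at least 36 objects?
n = (36 − 1)·38 + 1 = 1331

By the generalised pigeonhole principle, to guarantee some box contains ≥ r objects we need more than (r − 1) · k objects total. Threshold: n = (r − 1) · k + 1. With r = 36 and k = 38: n = 35 · 38 + 1 = 1330 + 1 = 1331. For n = 1330 = 35 · 38, we can put exactly 35 objects in every box, avoiding 36 in any single one — so 1331 is tight.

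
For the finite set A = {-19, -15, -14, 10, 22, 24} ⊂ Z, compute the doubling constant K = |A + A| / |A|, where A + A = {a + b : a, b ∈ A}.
K = |A + A| / |A| = 21/6 = 7/2

Enumerate A + A = {a + b : a, b ∈ A}. With |A| = 6, there are |A|^2 = 36 ordered sum pairs; collecting distinct values, A + A = {-38, -34, -33, -30, -29, -28, -9, -5, -4, 3, 5, 7, 8, 9, 10, 20, 32, 34, 44, 46, 48}, so |A + A| = 21. Thus K = 21/6 = 7/2. For comparison, the minimum possible |A + A| over all 6-element sets is 2·6 − 1 = 11 (so min K = 11/6), attained only by arithmetic progressions.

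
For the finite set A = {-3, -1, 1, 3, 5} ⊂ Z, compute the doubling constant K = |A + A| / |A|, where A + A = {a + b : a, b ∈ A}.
K = |A + A| / |A| = 9/5

Enumerate A + A = {a + b : a, b ∈ A}. With |A| = 5, there are |A|^2 = 25 ordered sum pairs; collecting distinct values, A + A = {-6, -4, -2, 0, 2, 4, 6, 8, 10}, so |A + A| = 9. Thus K = 9/5. Here |A + A| = 2|A| − 1 = 9, the minimum possible — so K = 9/5 is minimal, which holds iff A is an arithmetic progression.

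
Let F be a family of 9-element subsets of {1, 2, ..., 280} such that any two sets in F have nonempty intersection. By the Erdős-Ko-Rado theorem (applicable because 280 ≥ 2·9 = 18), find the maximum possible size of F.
max |F| = C(279, 8) = 822871715492970

Erdős-Ko-Rado (1961): when n ≥ 2k, max |F| = C(n−1, k−1). The bound is attained by the star {A : i ∈ A} for any fixed i ∈ [n]. Here C(280−1, 9−1) = C(279, 8) = 822871715492970.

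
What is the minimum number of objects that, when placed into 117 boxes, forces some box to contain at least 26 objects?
n = (26 − 1)·117 + 1 = 2926

By the generalised pigeonhole principle, to guarantee some box contains ≥ r objects we need more than (r − 1) · k objects total. Threshold: n = (r − 1) · k + 1. With r = 26 and k = 117: n = 25 · 117 + 1 = 2925 + 1 = 2926. For n = 2925 = 25 · 117, we can put exactly 25 objects in every box, avoiding 26 in any single one — so 2926 is tight.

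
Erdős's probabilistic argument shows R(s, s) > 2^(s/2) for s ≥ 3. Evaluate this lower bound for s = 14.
2^(14/2) = 128; so R(14, 14) > 128

Colour each edge of K_n uniformly at random with red/blue. The expected number of monochromatic K_14 is C(n, 14) · 2 · 2^(−C(14,2)). If C(n, 14) · 2^(1 − C(14,2)) < 1, then with positive probability no monochromatic K_14 exists, so R(14, 14) > n. The standard estimate C(n, 14) ≤ n^14/14! shows this inequality holds whenever n ≤ 2^(14/2) (since 14! · 2^(C(14,2) − 1) > 2^(14^2/2) ≥ n^14). Hence R(14, 14) > 2^(14/2) = 128.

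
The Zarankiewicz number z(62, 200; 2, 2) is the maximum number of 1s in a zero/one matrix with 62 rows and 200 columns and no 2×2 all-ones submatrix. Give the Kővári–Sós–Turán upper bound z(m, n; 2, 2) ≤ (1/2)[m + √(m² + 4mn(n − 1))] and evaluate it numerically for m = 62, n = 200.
z(62, 200; 2, 2) ≤ (1/2)[62 + √(62² + 4·62·200·199)] = (1/2)[62 + √9874244] = 1602.1655

Kővári–Sós–Turán: let r_1, ..., r_62 be the row sums and z = Σ r_i the total number of 1s. Each pair of columns can share at most one row with both entries 1 (else a 2×2 all-ones block appears), so Σ_i C(r_i, 2) ≤ C(200, 2) = 19900. By convexity Σ_i C(r_i, 2) ≥ 62·C(z/62, 2) = z(z − 62)/(2·62), giving z² − 62z − 62·200·199 ≤ 0 and hence z ≤ (1/2)[62 + √(3844 + 4·2467600)] = (1/2)[62 + √9874244] ≈ (1/2)(62 + 3142.331) = 1602.1655.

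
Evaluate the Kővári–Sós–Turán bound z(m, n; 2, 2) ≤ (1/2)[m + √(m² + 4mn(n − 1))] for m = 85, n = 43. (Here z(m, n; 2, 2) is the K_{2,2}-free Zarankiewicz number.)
z(85, 43; 2, 2) ≤ (1/2)[85 + √(85² + 4·85·43·42)] = (1/2)[85 + √621265] = 436.6018

Kővári–Sós–Turán: let r_1, ..., r_85 be the row sums and z = Σ r_i the total number of 1s. Each pair of columns can share at most one row with both entries 1 (else a 2×2 all-ones block appears), so Σ_i C(r_i, 2) ≤ C(43, 2) = 903. By convexity Σ_i C(r_i, 2) ≥ 85·C(z/85, 2) = z(z − 85)/(2·85), giving z² − 85z − 85·43·42 ≤ 0 and hence z ≤ (1/2)[85 + √(7225 + 4·153510)] = (1/2)[85 + √621265] ≈ (1/2)(85 + 788.2037) = 436.6018.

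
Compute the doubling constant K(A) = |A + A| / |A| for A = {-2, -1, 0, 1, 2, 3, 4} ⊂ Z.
K = |A + A| / |A| = 13/7

Enumerate A + A = {a + b : a, b ∈ A}. With |A| = 7, there are |A|^2 = 49 ordered sum pairs; collecting distinct values, A + A = {-4, -3, -2, -1, 0, 1, 2, 3, 4, 5, 6, 7, 8}, so |A + A| = 13. Thus K = 13/7. Here |A + A| = 2|A| − 1 = 13, the minimum possible — so K = 13/7 is minimal, which holds iff A is an arithmetic progression.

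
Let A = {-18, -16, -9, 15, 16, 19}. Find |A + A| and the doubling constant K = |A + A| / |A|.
K = |A + A| / |A| = 21/6 = 7/2

Enumerate A + A = {a + b : a, b ∈ A}. With |A| = 6, there are |A|^2 = 36 ordered sum pairs; collecting distinct values, A + A = {-36, -34, -32, -27, -25, -18, -3, -2, -1, 0, 1, 3, 6, 7, 10, 30, 31, 32, 34, 35, 38}, so |A + A| = 21. Thus K = 21/6 = 7/2. For comparison, the minimum possible |A + A| over all 6-element sets is 2·6 − 1 = 11 (so min K = 11/6), attained only by arithmetic progressions.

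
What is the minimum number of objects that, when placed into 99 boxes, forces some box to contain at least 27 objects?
n = (27 − 1)·99 + 1 = 2575

By the generalised pigeonhole principle, to guarantee some box contains ≥ r objects we need more than (r − 1) · k objects total. Threshold: n = (r − 1) · k + 1. With r = 27 and k = 99: n = 26 · 99 + 1 = 2574 + 1 = 2575. For n = 2574 = 26 · 99, we can put exactly 26 objects in every box, avoiding 27 in any single one — so 2575 is tight.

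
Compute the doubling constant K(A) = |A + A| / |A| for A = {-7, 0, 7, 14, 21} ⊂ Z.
K = |A + A| / |A| = 9/5

Enumerate A + A = {a + b : a, b ∈ A}. With |A| = 5, there are |A|^2 = 25 ordered sum pairs; collecting distinct values, A + A = {-14, -7, 0, 7, 14, 21, 28, 35, 42}, so |A + A| = 9. Thus K = 9/5. Here |A + A| = 2|A| − 1 = 9, the minimum possible — so K = 9/5 is minimal, which holds iff A is an arithmetic progression.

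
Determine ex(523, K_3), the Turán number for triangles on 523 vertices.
ex(523, K_3) = ⌊523^2/4⌋ = 68382

Mantel (1907): a triangle-free graph on n vertices has at most ⌊n^2/4⌋ edges, with equality for the complete bipartite graph K_{⌊n/2⌋, ⌈n/2⌉}. For n = 523: ⌊523^2/4⌋ = ⌊273529/4⌋ = 68382. The extremal graph is K_{261, 262}, which has 261·262 = 68382 edges.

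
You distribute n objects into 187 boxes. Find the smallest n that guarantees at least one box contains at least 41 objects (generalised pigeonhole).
n = (41 − 1)·187 + 1 = 7481

By the generalised pigeonhole principle, to guarantee some box contains ≥ r objects we need more than (r − 1) · k objects total. Threshold: n = (r − 1) · k + 1. With r = 41 and k = 187: n = 40 · 187 + 1 = 7480 + 1 = 7481. For n = 7480 = 40 · 187, we can put exactly 40 objects in every box, avoiding 41 in any single one — so 7481 is tight.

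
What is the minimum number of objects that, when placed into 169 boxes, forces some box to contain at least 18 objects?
n = (18 − 1)·169 + 1 = 2874

By the generalised pigeonhole principle, to guarantee some box contains ≥ r objects we need more than (r − 1) · k objects total. Threshold: n = (r − 1) · k + 1. With r = 18 and k = 169: n = 17 · 169 + 1 = 2873 + 1 = 2874. For n = 2873 = 17 · 169, we can put exactly 17 objects in every box, avoiding 18 in any single one — so 2874 is tight.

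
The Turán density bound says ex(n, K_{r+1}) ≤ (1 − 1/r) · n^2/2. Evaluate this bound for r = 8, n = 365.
Turán density bound = (7/8) · 365^2/2 = 932575/16 ≈ 58285.9375

Turán's theorem: ex(n, K_{r+1}) is achieved by the complete r-partite Turán graph T(n, r) with parts as balanced as possible, and is at most (1 − 1/r) · n^2/2. For r = 8, n = 365: the density bound is (7/8) · 133225/2 = 932575/16 ≈ 58285.9375. The integer-valued extremum is e(T(365, 8)) = 58285, which is strictly less than the density bound 932575/16 since 8 ∤ 365 (the parts of T(365, 8) cannot all be equal).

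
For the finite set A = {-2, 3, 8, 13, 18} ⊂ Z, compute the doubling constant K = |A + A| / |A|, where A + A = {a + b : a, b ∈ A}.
K = |A + A| / |A| = 9/5

Enumerate A + A = {a + b : a, b ∈ A}. With |A| = 5, there are |A|^2 = 25 ordered sum pairs; collecting distinct values, A + A = {-4, 1, 6, 11, 16, 21, 26, 31, 36}, so |A + A| = 9. Thus K = 9/5. Here |A + A| = 2|A| − 1 = 9, the minimum possible — so K = 9/5 is minimal, which holds iff A is an arithmetic progression.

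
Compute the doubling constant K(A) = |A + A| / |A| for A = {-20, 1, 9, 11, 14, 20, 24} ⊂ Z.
K = |A + A| / |A| = 27/7

Enumerate A + A = {a + b : a, b ∈ A}. With |A| = 7, there are |A|^2 = 49 ordered sum pairs; collecting distinct values, A + A = {-40, -19, -11, -9, -6, 0, 2, 4, 10, 12, 15, 18, 20, 21, 22, 23, 25, 28, 29, 31, 33, 34, 35, 38, 40, 44, 48}, so |A + A| = 27. Thus K = 27/7. For comparison, the minimum possible |A + A| over all 7-element sets is 2·7 − 1 = 13 (so min K = 13/7), attained only by arithmetic progressions.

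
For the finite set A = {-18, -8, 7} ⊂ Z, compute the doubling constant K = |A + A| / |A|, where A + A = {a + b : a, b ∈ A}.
K = |A + A| / |A| = 6/3 = 2

Enumerate A + A = {a + b : a, b ∈ A}. With |A| = 3, there are |A|^2 = 9 ordered sum pairs; collecting distinct values, A + A = {-36, -26, -16, -11, -1, 14}, so |A + A| = 6. Thus K = 6/3 = 2. For comparison, the minimum possible |A + A| over all 3-element sets is 2·3 − 1 = 5 (so min K = 5/3), attained only by arithmetic progressions.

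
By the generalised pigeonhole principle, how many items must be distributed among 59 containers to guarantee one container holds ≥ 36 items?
n = (36 − 1)·59 + 1 = 2066

By the generalised pigeonhole principle, to guarantee some box contains ≥ r objects we need more than (r − 1) · k objects total. Threshold: n = (r − 1) · k + 1. With r = 36 and k = 59: n = 35 · 59 + 1 = 2065 + 1 = 2066. For n = 2065 = 35 · 59, we can put exactly 35 objects in every box, avoiding 36 in any single one — so 2066 is tight.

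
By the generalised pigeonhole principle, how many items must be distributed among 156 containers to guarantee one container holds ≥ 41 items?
n = (41 − 1)·156 + 1 = 6241

By the generalised pigeonhole principle, to guarantee some box contains ≥ r objects we need more than (r − 1) · k objects total. Threshold: n = (r − 1) · k + 1. With r = 41 and k = 156: n = 40 · 156 + 1 = 6240 + 1 = 6241. For n = 6240 = 40 · 156, we can put exactly 40 objects in every box, avoiding 41 in any single one — so 6241 is tight.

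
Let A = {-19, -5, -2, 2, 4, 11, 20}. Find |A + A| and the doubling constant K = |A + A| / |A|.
K = |A + A| / |A| = 25/7

Enumerate A + A = {a + b : a, b ∈ A}. With |A| = 7, there are |A|^2 = 49 ordered sum pairs; collecting distinct values, A + A = {-38, -24, -21, -17, -15, -10, -8, -7, -4, -3, -1, 0, 1, 2, 4, 6, 8, 9, 13, 15, 18, 22, 24, 31, 40}, so |A + A| = 25. Thus K = 25/7. For comparison, the minimum possible |A + A| over all 7-element sets is 2·7 − 1 = 13 (so min K = 13/7), attained only by arithmetic progressions.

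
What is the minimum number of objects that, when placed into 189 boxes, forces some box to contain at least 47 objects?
n = (47 − 1)·189 + 1 = 8695

By the generalised pigeonhole principle, to guarantee some box contains ≥ r objects we need more than (r − 1) · k objects total. Threshold: n = (r − 1) · k + 1. With r = 47 and k = 189: n = 46 · 189 + 1 = 8694 + 1 = 8695. For n = 8694 = 46 · 189, we can put exactly 46 objects in every box, avoiding 47 in any single one — so 8695 is tight.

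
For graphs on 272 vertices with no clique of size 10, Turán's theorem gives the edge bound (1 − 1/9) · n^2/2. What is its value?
Turán density bound = (8/9) · 272^2/2 = 295936/9 ≈ 32881.7778

Turán's theorem: ex(n, K_{r+1}) is achieved by the complete r-partite Turán graph T(n, r) with parts as balanced as possible, and is at most (1 − 1/r) · n^2/2. For r = 9, n = 272: the density bound is (8/9) · 73984/2 = 295936/9 ≈ 32881.7778. The integer-valued extremum is e(T(272, 9)) = 32881, which is strictly less than the density bound 295936/9 since 9 ∤ 272 (the parts of T(272, 9) cannot all be equal).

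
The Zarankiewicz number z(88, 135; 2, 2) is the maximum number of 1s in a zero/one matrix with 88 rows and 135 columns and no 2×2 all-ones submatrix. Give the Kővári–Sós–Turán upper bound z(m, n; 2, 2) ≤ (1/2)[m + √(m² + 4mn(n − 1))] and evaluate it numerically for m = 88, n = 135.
z(88, 135; 2, 2) ≤ (1/2)[88 + √(88² + 4·88·135·134)] = (1/2)[88 + √6375424] = 1306.4801

Kővári–Sós–Turán: let r_1, ..., r_88 be the row sums and z = Σ r_i the total number of 1s. Each pair of columns can share at most one row with both entries 1 (else a 2×2 all-ones block appears), so Σ_i C(r_i, 2) ≤ C(135, 2) = 9045. By convexity Σ_i C(r_i, 2) ≥ 88·C(z/88, 2) = z(z − 88)/(2·88), giving z² − 88z − 88·135·134 ≤ 0 and hence z ≤ (1/2)[88 + √(7744 + 4·1591920)] = (1/2)[88 + √6375424] ≈ (1/2)(88 + 2524.9602) = 1306.4801.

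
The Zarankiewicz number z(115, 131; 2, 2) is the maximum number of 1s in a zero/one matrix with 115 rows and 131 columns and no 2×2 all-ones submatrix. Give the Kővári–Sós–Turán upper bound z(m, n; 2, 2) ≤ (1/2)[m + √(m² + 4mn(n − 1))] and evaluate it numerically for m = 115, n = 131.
z(115, 131; 2, 2) ≤ (1/2)[115 + √(115² + 4·115·131·130)] = (1/2)[115 + √7847025] = 1458.1271

Kővári–Sós–Turán: let r_1, ..., r_115 be the row sums and z = Σ r_i the total number of 1s. Each pair of columns can share at most one row with both entries 1 (else a 2×2 all-ones block appears), so Σ_i C(r_i, 2) ≤ C(131, 2) = 8515. By convexity Σ_i C(r_i, 2) ≥ 115·C(z/115, 2) = z(z − 115)/(2·115), giving z² − 115z − 115·131·130 ≤ 0 and hence z ≤ (1/2)[115 + √(13225 + 4·1958450)] = (1/2)[115 + √7847025] ≈ (1/2)(115 + 2801.2542) = 1458.1271.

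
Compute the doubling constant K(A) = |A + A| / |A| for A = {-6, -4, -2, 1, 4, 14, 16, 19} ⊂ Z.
K = |A + A| / |A| = 28/8 = 7/2

Enumerate A + A = {a + b : a, b ∈ A}. With |A| = 8, there are |A|^2 = 64 ordered sum pairs; collecting distinct values, A + A = {-12, -10, -8, -6, -5, -4, -3, -2, -1, 0, 2, 5, 8, 10, 12, 13, 14, 15, 17, 18, 20, 23, 28, 30, 32, 33, 35, 38}, so |A + A| = 28. Thus K = 28/8 = 7/2. For comparison, the minimum possible |A + A| over all 8-element sets is 2·8 − 1 = 15 (so min K = 15/8), attained only by arithmetic progressions.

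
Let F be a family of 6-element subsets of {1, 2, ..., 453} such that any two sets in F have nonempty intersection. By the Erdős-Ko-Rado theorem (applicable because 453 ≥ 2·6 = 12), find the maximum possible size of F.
max |F| = C(452, 5) = 153769640640

Erdős-Ko-Rado (1961): when n ≥ 2k, max |F| = C(n−1, k−1). The bound is attained by the star {A : i ∈ A} for any fixed i ∈ [n]. Here C(453−1, 6−1) = C(452, 5) = 153769640640.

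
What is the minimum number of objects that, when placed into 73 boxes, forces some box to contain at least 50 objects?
n = (50 − 1)·73 + 1 = 3578

By the generalised pigeonhole principle, to guarantee some box contains ≥ r objects we need more than (r − 1) · k objects total. Threshold: n = (r − 1) · k + 1. With r = 50 and k = 73: n = 49 · 73 + 1 = 3577 + 1 = 3578. For n = 3577 = 49 · 73, we can put exactly 49 objects in every box, avoiding 50 in any single one — so 3578 is tight.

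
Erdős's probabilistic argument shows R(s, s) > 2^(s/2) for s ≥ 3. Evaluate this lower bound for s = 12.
2^(12/2) = 64; so R(12, 12) > 64

Colour each edge of K_n uniformly at random with red/blue. The expected number of monochromatic K_12 is C(n, 12) · 2 · 2^(−C(12,2)). If C(n, 12) · 2^(1 − C(12,2)) < 1, then with positive probability no monochromatic K_12 exists, so R(12, 12) > n. The standard estimate C(n, 12) ≤ n^12/12! shows this inequality holds whenever n ≤ 2^(12/2) (since 12! · 2^(C(12,2) − 1) > 2^(12^2/2) ≥ n^12). Hence R(12, 12) > 2^(12/2) = 64.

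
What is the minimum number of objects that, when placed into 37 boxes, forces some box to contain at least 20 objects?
n = (20 − 1)·37 + 1 = 704

By the generalised pigeonhole principle, to guarantee some box contains ≥ r objects we need more than (r − 1) · k objects total. Threshold: n = (r − 1) · k + 1. With r = 20 and k = 37: n = 19 · 37 + 1 = 703 + 1 = 704. For n = 703 = 19 · 37, we can put exactly 19 objects in every box, avoiding 20 in any single one — so 704 is tight.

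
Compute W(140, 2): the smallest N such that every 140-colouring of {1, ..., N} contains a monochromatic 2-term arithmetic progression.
W(140, 2) = 140 + 1 = 141

A 2-term AP is any pair of integers, so a monochromatic 2-AP exists iff some colour is used at least twice. With 140 colours, the colouring i ↦ i on {1, ..., 140} uses each colour once, avoiding any monochromatic pair, so W(140, 2) > 140. For {1, ..., 141}, pigeonhole forces two integers of the same colour, which form a monochromatic 2-AP. Hence W(140, 2) = 141.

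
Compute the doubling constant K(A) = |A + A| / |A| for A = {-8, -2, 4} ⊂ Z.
K = |A + A| / |A| = 5/3

Enumerate A + A = {a + b : a, b ∈ A}. With |A| = 3, there are |A|^2 = 9 ordered sum pairs; collecting distinct values, A + A = {-16, -10, -4, 2, 8}, so |A + A| = 5. Thus K = 5/3. Here |A + A| = 2|A| − 1 = 5, the minimum possible — so K = 5/3 is minimal, which holds iff A is an arithmetic progression.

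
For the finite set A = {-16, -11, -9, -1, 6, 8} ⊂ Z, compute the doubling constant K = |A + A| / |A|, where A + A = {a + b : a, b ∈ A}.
K = |A + A| / |A| = 19/6

Enumerate A + A = {a + b : a, b ∈ A}. With |A| = 6, there are |A|^2 = 36 ordered sum pairs; collecting distinct values, A + A = {-32, -27, -25, -22, -20, -18, -17, -12, -10, -8, -5, -3, -2, -1, 5, 7, 12, 14, 16}, so |A + A| = 19. Thus K = 19/6. For comparison, the minimum possible |A + A| over all 6-element sets is 2·6 − 1 = 11 (so min K = 11/6), attained only by arithmetic progressions.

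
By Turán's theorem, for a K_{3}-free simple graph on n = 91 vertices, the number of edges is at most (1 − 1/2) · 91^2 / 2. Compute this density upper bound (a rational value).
Turán density bound = (1/2) · 91^2/2 = 8281/4 ≈ 2070.25

Turán's theorem: ex(n, K_{r+1}) is achieved by the complete r-partite Turán graph T(n, r) with parts as balanced as possible, and is at most (1 − 1/r) · n^2/2. For r = 2, n = 91: the density bound is (1/2) · 8281/2 = 8281/4 ≈ 2070.25. The integer-valued extremum is e(T(91, 2)) = 2070, which is strictly less than the density bound 8281/4 since 2 ∤ 91 (the parts of T(91, 2) cannot all be equal).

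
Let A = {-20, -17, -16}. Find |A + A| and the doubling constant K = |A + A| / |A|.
K = |A + A| / |A| = 6/3 = 2

Enumerate A + A = {a + b : a, b ∈ A}. With |A| = 3, there are |A|^2 = 9 ordered sum pairs; collecting distinct values, A + A = {-40, -37, -36, -34, -33, -32}, so |A + A| = 6. Thus K = 6/3 = 2. For comparison, the minimum possible |A + A| over all 3-element sets is 2·3 − 1 = 5 (so min K = 5/3), attained only by arithmetic progressions.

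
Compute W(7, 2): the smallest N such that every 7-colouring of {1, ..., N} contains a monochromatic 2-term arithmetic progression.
W(7, 2) = 7 + 1 = 8

A 2-term AP is any pair of integers, so a monochromatic 2-AP exists iff some colour is used at least twice. With 7 colours, the colouring i ↦ i on {1, ..., 7} uses each colour once, avoiding any monochromatic pair, so W(7, 2) > 7. For {1, ..., 8}, pigeonhole forces two integers of the same colour, which form a monochromatic 2-AP. Hence W(7, 2) = 8.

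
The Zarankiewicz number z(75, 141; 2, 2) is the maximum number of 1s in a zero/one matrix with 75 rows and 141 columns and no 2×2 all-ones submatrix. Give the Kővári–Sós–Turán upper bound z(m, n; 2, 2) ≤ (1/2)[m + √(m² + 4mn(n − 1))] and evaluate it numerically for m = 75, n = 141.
z(75, 141; 2, 2) ≤ (1/2)[75 + √(75² + 4·75·141·140)] = (1/2)[75 + √5927625] = 1254.8357

Kővári–Sós–Turán: let r_1, ..., r_75 be the row sums and z = Σ r_i the total number of 1s. Each pair of columns can share at most one row with both entries 1 (else a 2×2 all-ones block appears), so Σ_i C(r_i, 2) ≤ C(141, 2) = 9870. By convexity Σ_i C(r_i, 2) ≥ 75·C(z/75, 2) = z(z − 75)/(2·75), giving z² − 75z − 75·141·140 ≤ 0 and hence z ≤ (1/2)[75 + √(5625 + 4·1480500)] = (1/2)[75 + √5927625] ≈ (1/2)(75 + 2434.6714) = 1254.8357.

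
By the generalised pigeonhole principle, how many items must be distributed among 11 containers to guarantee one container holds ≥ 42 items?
n = (42 − 1)·11 + 1 = 452

By the generalised pigeonhole principle, to guarantee some box contains ≥ r objects we need more than (r − 1) · k objects total. Threshold: n = (r − 1) · k + 1. With r = 42 and k = 11: n = 41 · 11 + 1 = 451 + 1 = 452. For n = 451 = 41 · 11, we can put exactly 41 objects in every box, avoiding 42 in any single one — so 452 is tight.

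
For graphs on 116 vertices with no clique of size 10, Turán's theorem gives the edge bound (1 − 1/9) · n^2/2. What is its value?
Turán density bound = (8/9) · 116^2/2 = 53824/9 ≈ 5980.4444

Turán's theorem: ex(n, K_{r+1}) is achieved by the complete r-partite Turán graph T(n, r) with parts as balanced as possible, and is at most (1 − 1/r) · n^2/2. For r = 9, n = 116: the density bound is (8/9) · 13456/2 = 53824/9 ≈ 5980.4444. The integer-valued extremum is e(T(116, 9)) = 5980, which is strictly less than the density bound 53824/9 since 9 ∤ 116 (the parts of T(116, 9) cannot all be equal).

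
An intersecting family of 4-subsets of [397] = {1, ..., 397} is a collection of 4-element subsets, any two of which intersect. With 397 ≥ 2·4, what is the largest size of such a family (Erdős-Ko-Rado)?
max |F| = C(396, 3) = 10271580

Erdős-Ko-Rado (1961): when n ≥ 2k, max |F| = C(n−1, k−1). The bound is attained by the star {A : i ∈ A} for any fixed i ∈ [n]. Here C(397−1, 4−1) = C(396, 3) = 10271580.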